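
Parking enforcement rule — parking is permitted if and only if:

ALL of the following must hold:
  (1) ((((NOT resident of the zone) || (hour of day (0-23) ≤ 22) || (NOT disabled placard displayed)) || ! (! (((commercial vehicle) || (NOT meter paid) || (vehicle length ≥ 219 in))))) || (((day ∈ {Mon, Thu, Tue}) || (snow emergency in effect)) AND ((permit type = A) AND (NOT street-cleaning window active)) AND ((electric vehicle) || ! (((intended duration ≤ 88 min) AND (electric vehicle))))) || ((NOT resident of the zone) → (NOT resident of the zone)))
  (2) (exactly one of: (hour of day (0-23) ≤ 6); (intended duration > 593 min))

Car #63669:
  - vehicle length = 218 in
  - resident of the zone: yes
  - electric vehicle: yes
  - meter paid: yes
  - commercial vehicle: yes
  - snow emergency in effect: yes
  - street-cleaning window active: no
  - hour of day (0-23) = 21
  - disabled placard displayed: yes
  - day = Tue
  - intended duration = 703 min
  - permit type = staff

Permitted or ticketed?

Atomic conditions:
  NOT resident of the zone: yes → false
  hour of day (0-23) ≤ 22: 21 ≤ 22 is true
  NOT disabled placard displayed: yes → false
  commercial vehicle: yes → true
  NOT meter paid: yes → false
  vehicle length ≥ 219 in: 218 ≥ 219 is false
  day ∈ {Mon, Thu, Tue}: Tue is in the set → true
  snow emergency in effect: yes → true
  permit type = A: staff == A is false
  NOT street-cleaning window active: no → true
  electric vehicle: yes → true
  intended duration ≤ 88 min: 703 ≤ 88 is false
  hour of day (0-23) ≤ 6: 21 ≤ 6 is false
  intended duration > 593 min: 703 > 593 is true
Combine:
[1.1.1] false OR true OR false = true
[1.1.2.1.1] true OR false OR false = true
[1.1.2.1] NOT true = false
[1.1.2] NOT false = true
[1.1] true OR true = true
[1.2.1] true OR true = true
[1.2.2] false AND true = false
[1.2.3.2.1] false AND true = false
[1.2.3.2] NOT false = true
[1.2.3] true OR true = true
[1.2] true AND false AND true = false
[1.3] false → false (antecedent false ⇒ implication holds) = true
[1] true OR false OR true = true
[2] exactly-one(false, true) = true
[root] true AND true = true
Overall: true → permitted

Permitted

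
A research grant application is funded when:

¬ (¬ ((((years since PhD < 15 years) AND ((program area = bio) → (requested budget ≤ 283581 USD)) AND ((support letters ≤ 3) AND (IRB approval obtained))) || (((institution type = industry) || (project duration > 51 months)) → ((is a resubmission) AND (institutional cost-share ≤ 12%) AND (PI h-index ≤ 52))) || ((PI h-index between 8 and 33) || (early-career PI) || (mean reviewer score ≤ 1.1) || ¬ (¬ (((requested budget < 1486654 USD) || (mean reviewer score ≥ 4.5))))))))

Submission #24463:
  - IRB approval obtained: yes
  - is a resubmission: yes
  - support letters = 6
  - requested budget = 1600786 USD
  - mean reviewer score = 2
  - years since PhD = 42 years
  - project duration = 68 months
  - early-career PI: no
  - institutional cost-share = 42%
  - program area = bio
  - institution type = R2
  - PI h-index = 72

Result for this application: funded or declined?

Declined

Atomic conditions:
  years since PhD < 15 years: 42 < 15 is false
  program area = bio: bio == bio is true
  requested budget ≤ 283581 USD: 1600786 ≤ 283581 is false
  support letters ≤ 3: 6 ≤ 3 is false
  IRB approval obtained: yes → true
  institution type = industry: R2 == industry is false
  project duration > 51 months: 68 > 51 is true
  is a resubmission: yes → true
  institutional cost-share ≤ 12%: 42 ≤ 12 is false
  PI h-index ≤ 52: 72 ≤ 52 is false
  PI h-index between 8 and 33: 72 in [8, 33] is false
  early-career PI: no → false
  mean reviewer score ≤ 1.1: 2 ≤ 1.1 is false
  requested budget < 1486654 USD: 1600786 < 1486654 is false
  mean reviewer score ≥ 4.5: 2 ≥ 4.5 is false
Combine:
[1.1.1.2] true → false = false
[1.1.1.3] false AND true = false
[1.1.1] false AND false AND false = false
[1.1.2.1] false OR true = true
[1.1.2.2] true AND false AND false = false
[1.1.2] true → false = false
[1.1.3.4.1.1] false OR false = false
[1.1.3.4.1] NOT false = true
[1.1.3.4] NOT true = false
[1.1.3] false OR false OR false OR false = false
[1.1] false OR false OR false = false
[1] NOT false = true
[root] NOT true = false
Overall: false → declined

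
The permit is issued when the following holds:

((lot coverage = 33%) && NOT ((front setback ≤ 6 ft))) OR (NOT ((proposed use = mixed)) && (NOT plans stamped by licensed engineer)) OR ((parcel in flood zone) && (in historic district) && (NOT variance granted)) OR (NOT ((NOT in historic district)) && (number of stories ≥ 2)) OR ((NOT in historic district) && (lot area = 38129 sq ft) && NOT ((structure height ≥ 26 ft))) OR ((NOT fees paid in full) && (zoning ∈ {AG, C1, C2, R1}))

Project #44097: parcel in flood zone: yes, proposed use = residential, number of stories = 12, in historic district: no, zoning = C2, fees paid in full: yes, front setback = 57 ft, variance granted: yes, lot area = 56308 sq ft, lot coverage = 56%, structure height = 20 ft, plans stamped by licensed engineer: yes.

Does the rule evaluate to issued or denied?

Atomic conditions:
  lot coverage = 33%: 56 == 33 is false
  front setback ≤ 6 ft: 57 ≤ 6 is false
  proposed use = mixed: residential == mixed is false
  NOT plans stamped by licensed engineer: yes → false
  parcel in flood zone: yes → true
  in historic district: no → false
  NOT variance granted: yes → false
  NOT in historic district: no → true
  number of stories ≥ 2: 12 ≥ 2 is true
  lot area = 38129 sq ft: 56308 == 38129 is false
  structure height ≥ 26 ft: 20 ≥ 26 is false
  NOT fees paid in full: yes → false
  zoning ∈ {AG, C1, C2, R1}: C2 is in the set → true
Combine:
[1.2] NOT false = true
[1] false AND true = false
[2.1] NOT false = true
[2] true AND false = false
[3] true AND false AND false = false
[4.1] NOT true = false
[4] false AND true = false
[5.3] NOT false = true
[5] true AND false AND true = false
[6] false AND true = false
[root] false OR false OR false OR false OR false OR false = false
Overall: false → denied

Denied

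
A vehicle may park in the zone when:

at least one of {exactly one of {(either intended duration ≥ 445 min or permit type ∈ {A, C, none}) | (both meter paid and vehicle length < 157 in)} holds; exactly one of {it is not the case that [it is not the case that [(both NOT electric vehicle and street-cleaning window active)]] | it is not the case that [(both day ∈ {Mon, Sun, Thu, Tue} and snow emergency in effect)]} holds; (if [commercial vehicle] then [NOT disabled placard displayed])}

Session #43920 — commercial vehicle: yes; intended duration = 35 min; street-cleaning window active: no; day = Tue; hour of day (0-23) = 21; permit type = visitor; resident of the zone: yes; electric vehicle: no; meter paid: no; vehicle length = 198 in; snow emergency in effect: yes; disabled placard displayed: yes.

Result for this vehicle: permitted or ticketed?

Atomic conditions:
  intended duration ≥ 445 min: 35 ≥ 445 is false
  permit type ∈ {A, C, none}: visitor is not in the set → false
  meter paid: no → false
  vehicle length < 157 in: 198 < 157 is false
  NOT electric vehicle: no → true
  street-cleaning window active: no → false
  day ∈ {Mon, Sun, Thu, Tue}: Tue is in the set → true
  snow emergency in effect: yes → true
  commercial vehicle: yes → true
  NOT disabled placard displayed: yes → false
Combine:
[1.1] false OR false = false
[1.2] false AND false = false
[1] exactly-one(false, false) = false
[2.1.1.1] true AND false = false
[2.1.1] NOT false = true
[2.1] NOT true = false
[2.2.1] true AND true = true
[2.2] NOT true = false
[2] exactly-one(false, false) = false
[3] true → false = false
[root] false OR false OR false = false
Overall: false → ticketed

Ticketed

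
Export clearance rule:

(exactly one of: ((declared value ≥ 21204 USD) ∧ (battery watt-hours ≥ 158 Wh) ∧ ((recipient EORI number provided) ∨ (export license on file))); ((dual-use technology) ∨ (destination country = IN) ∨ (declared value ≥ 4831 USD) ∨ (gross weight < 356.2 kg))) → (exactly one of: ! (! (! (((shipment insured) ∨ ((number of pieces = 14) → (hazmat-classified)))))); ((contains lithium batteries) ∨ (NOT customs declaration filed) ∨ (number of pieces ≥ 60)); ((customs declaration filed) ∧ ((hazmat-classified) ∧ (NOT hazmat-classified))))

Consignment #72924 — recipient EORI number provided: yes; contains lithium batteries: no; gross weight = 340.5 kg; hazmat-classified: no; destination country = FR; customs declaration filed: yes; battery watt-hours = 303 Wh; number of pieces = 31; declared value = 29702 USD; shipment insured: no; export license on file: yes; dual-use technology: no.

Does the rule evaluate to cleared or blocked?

Cleared

Atomic conditions:
  declared value ≥ 21204 USD: 29702 ≥ 21204 is true
  battery watt-hours ≥ 158 Wh: 303 ≥ 158 is true
  recipient EORI number provided: yes → true
  export license on file: yes → true
  dual-use technology: no → false
  destination country = IN: FR == IN is false
  declared value ≥ 4831 USD: 29702 ≥ 4831 is true
  gross weight < 356.2 kg: 340.5 < 356.2 is true
  shipment insured: no → false
  number of pieces = 14: 31 == 14 is false
  hazmat-classified: no → false
  contains lithium batteries: no → false
  NOT customs declaration filed: yes → false
  number of pieces ≥ 60: 31 ≥ 60 is false
  customs declaration filed: yes → true
  NOT hazmat-classified: no → true
Combine:
[1.1.3] true OR true = true
[1.1] true AND true AND true = true
[1.2] false OR false OR true OR true = true
[1] exactly-one(true, true) = false
[2.1.1.1.1.2] false → false (antecedent false ⇒ implication holds) = true
[2.1.1.1.1] false OR true = true
[2.1.1.1] NOT true = false
[2.1.1] NOT false = true
[2.1] NOT true = false
[2.2] false OR false OR false = false
[2.3.2] false AND true = false
[2.3] true AND false = false
[2] exactly-one(false, false, false) = false
[root] false → false (antecedent false ⇒ implication holds) = true
Overall: true → cleared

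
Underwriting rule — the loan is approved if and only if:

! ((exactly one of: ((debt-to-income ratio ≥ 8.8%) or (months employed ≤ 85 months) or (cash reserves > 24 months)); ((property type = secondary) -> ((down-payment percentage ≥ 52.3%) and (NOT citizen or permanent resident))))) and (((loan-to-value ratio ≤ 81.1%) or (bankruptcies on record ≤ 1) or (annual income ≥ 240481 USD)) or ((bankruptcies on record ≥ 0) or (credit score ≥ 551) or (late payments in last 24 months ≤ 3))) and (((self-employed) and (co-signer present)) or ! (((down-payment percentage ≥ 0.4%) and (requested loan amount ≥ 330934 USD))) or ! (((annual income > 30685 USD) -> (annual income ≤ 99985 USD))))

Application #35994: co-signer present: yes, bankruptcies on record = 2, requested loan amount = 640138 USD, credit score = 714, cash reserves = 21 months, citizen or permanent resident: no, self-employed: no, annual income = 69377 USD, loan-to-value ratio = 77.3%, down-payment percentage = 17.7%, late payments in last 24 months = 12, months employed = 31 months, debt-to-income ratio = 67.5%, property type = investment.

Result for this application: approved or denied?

Atomic conditions:
  debt-to-income ratio ≥ 8.8%: 67.5 ≥ 8.8 is true
  months employed ≤ 85 months: 31 ≤ 85 is true
  cash reserves > 24 months: 21 > 24 is false
  property type = secondary: investment == secondary is false
  down-payment percentage ≥ 52.3%: 17.7 ≥ 52.3 is false
  NOT citizen or permanent resident: no → true
  loan-to-value ratio ≤ 81.1%: 77.3 ≤ 81.1 is true
  bankruptcies on record ≤ 1: 2 ≤ 1 is false
  annual income ≥ 240481 USD: 69377 ≥ 240481 is false
  bankruptcies on record ≥ 0: 2 ≥ 0 is true
  credit score ≥ 551: 714 ≥ 551 is true
  late payments in last 24 months ≤ 3: 12 ≤ 3 is false
  self-employed: no → false
  co-signer present: yes → true
  down-payment percentage ≥ 0.4%: 17.7 ≥ 0.4 is true
  requested loan amount ≥ 330934 USD: 640138 ≥ 330934 is true
  annual income > 30685 USD: 69377 > 30685 is true
  annual income ≤ 99985 USD: 69377 ≤ 99985 is true
Combine:
[1.1.1] true OR true OR false = true
[1.1.2.2] false AND true = false
[1.1.2] false → false (antecedent false ⇒ implication holds) = true
[1.1] exactly-one(true, true) = false
[1] NOT false = true
[2.1] true OR false OR false = true
[2.2] true OR true OR false = true
[2] true OR true = true
[3.1] false AND true = false
[3.2.1] true AND true = true
[3.2] NOT true = false
[3.3.1] true → true = true
[3.3] NOT true = false
[3] false OR false OR false = false
[root] true AND true AND false = false
Overall: false → denied

Denied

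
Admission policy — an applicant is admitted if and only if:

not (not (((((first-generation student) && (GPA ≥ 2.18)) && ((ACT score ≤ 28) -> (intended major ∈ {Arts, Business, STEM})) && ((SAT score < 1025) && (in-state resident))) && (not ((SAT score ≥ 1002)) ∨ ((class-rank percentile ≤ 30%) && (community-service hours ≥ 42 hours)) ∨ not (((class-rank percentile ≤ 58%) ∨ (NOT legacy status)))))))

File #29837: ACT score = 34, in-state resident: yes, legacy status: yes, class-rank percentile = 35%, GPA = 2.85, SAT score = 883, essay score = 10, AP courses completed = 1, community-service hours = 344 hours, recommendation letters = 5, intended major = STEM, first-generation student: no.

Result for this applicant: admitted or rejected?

Atomic conditions:
  first-generation student: no → false
  GPA ≥ 2.18: 2.85 ≥ 2.18 is true
  ACT score ≤ 28: 34 ≤ 28 is false
  intended major ∈ {Arts, Business, STEM}: STEM is in the set → true
  SAT score < 1025: 883 < 1025 is true
  in-state resident: yes → true
  SAT score ≥ 1002: 883 ≥ 1002 is false
  class-rank percentile ≤ 30%: 35 ≤ 30 is false
  community-service hours ≥ 42 hours: 344 ≥ 42 is true
  class-rank percentile ≤ 58%: 35 ≤ 58 is true
  NOT legacy status: yes → false
Combine:
[1.1.1.1] false AND true = false
[1.1.1.2] false → true (antecedent false ⇒ implication holds) = true
[1.1.1.3] true AND true = true
[1.1.1] false AND true AND true = false
[1.1.2.1] NOT false = true
[1.1.2.2] false AND true = false
[1.1.2.3.1] true OR false = true
[1.1.2.3] NOT true = false
[1.1.2] true OR false OR false = true
[1.1] false AND true = false
[1] NOT false = true
[root] NOT true = false
Overall: false → rejected

Rejected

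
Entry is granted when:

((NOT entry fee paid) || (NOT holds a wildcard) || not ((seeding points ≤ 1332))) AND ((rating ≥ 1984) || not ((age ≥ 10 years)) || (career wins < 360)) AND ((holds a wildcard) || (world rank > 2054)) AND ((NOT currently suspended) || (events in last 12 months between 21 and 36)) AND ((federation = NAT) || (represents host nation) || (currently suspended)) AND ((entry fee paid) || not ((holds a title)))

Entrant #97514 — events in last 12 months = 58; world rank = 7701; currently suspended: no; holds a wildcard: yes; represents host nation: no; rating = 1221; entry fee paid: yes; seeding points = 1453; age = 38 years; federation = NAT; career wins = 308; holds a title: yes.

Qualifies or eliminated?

Atomic conditions:
  NOT entry fee paid: yes → false
  NOT holds a wildcard: yes → false
  seeding points ≤ 1332: 1453 ≤ 1332 is false
  rating ≥ 1984: 1221 ≥ 1984 is false
  age ≥ 10 years: 38 ≥ 10 is true
  career wins < 360: 308 < 360 is true
  holds a wildcard: yes → true
  world rank > 2054: 7701 > 2054 is true
  NOT currently suspended: no → true
  events in last 12 months between 21 and 36: 58 in [21, 36] is false
  federation = NAT: NAT == NAT is true
  represents host nation: no → false
  currently suspended: no → false
  entry fee paid: yes → true
  holds a title: yes → true
Combine:
[1.3] NOT false = true
[1] false OR false OR true = true
[2.2] NOT true = false
[2] false OR false OR true = true
[3] true OR true = true
[4] true OR false = true
[5] true OR false OR false = true
[6.2] NOT true = false
[6] true OR false = true
[root] true AND true AND true AND true AND true AND true = true
Overall: true → qualifies

Qualifies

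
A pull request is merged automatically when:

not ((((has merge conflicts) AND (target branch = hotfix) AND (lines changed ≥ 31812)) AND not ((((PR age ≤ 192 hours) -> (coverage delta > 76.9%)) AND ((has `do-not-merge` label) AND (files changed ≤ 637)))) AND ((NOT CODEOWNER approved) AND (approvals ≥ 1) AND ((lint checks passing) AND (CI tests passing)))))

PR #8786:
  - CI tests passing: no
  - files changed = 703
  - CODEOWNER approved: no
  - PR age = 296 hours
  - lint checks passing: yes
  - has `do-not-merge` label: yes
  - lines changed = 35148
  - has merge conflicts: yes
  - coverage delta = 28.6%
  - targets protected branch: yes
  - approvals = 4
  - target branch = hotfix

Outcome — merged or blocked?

Merged

Atomic conditions:
  has merge conflicts: yes → true
  target branch = hotfix: hotfix == hotfix is true
  lines changed ≥ 31812: 35148 ≥ 31812 is true
  PR age ≤ 192 hours: 296 ≤ 192 is false
  coverage delta > 76.9%: 28.6 > 76.9 is false
  has `do-not-merge` label: yes → true
  files changed ≤ 637: 703 ≤ 637 is false
  NOT CODEOWNER approved: no → true
  approvals ≥ 1: 4 ≥ 1 is true
  lint checks passing: yes → true
  CI tests passing: no → false
Combine:
[1.1] true AND true AND true = true
[1.2.1.1] false → false (antecedent false ⇒ implication holds) = true
[1.2.1.2] true AND false = false
[1.2.1] true AND false = false
[1.2] NOT false = true
[1.3.3] true AND false = false
[1.3] true AND true AND false = false
[1] true AND true AND false = false
[root] NOT false = true
Overall: true → merged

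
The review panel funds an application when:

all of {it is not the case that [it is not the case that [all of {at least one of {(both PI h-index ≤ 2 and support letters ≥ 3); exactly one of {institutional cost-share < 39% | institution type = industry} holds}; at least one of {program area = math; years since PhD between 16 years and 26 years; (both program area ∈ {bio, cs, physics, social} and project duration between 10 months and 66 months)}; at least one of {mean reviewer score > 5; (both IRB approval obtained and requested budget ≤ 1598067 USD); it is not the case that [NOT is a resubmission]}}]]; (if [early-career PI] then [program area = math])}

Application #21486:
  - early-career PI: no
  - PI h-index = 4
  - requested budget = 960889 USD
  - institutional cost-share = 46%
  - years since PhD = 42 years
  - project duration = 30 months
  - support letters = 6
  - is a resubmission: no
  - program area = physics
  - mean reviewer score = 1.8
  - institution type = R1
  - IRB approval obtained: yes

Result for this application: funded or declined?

Atomic conditions:
  PI h-index ≤ 2: 4 ≤ 2 is false
  support letters ≥ 3: 6 ≥ 3 is true
  institutional cost-share < 39%: 46 < 39 is false
  institution type = industry: R1 == industry is false
  program area = math: physics == math is false
  years since PhD between 16 years and 26 years: 42 in [16, 26] is false
  program area ∈ {bio, cs, physics, social}: physics is in the set → true
  project duration between 10 months and 66 months: 30 in [10, 66] is true
  mean reviewer score > 5: 1.8 > 5 is false
  IRB approval obtained: yes → true
  requested budget ≤ 1598067 USD: 960889 ≤ 1598067 is true
  NOT is a resubmission: no → true
  early-career PI: no → false
Combine:
[1.1.1.1.1] false AND true = false
[1.1.1.1.2] exactly-one(false, false) = false
[1.1.1.1] false OR false = false
[1.1.1.2.3] true AND true = true
[1.1.1.2] false OR false OR true = true
[1.1.1.3.2] true AND true = true
[1.1.1.3.3] NOT true = false
[1.1.1.3] false OR true OR false = true
[1.1.1] false AND true AND true = false
[1.1] NOT false = true
[1] NOT true = false
[2] false → false (antecedent false ⇒ implication holds) = true
[root] false AND true = false
Overall: false → declined

Declined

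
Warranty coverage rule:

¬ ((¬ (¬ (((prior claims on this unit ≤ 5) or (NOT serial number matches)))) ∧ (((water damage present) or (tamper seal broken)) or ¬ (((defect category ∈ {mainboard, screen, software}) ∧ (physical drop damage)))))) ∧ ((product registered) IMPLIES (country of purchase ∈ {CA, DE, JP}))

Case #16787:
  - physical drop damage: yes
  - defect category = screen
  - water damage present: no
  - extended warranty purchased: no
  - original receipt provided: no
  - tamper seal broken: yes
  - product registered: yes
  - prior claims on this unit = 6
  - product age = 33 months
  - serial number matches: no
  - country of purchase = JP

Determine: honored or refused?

Atomic conditions:
  prior claims on this unit ≤ 5: 6 ≤ 5 is false
  NOT serial number matches: no → true
  water damage present: no → false
  tamper seal broken: yes → true
  defect category ∈ {mainboard, screen, software}: screen is in the set → true
  physical drop damage: yes → true
  product registered: yes → true
  country of purchase ∈ {CA, DE, JP}: JP is in the set → true
Combine:
[1.1.1.1.1] false OR true = true
[1.1.1.1] NOT true = false
[1.1.1] NOT false = true
[1.1.2.1] false OR true = true
[1.1.2.2.1] true AND true = true
[1.1.2.2] NOT true = false
[1.1.2] true OR false = true
[1.1] true AND true = true
[1] NOT true = false
[2] true → true = true
[root] false AND true = false
Overall: false → refused

Refused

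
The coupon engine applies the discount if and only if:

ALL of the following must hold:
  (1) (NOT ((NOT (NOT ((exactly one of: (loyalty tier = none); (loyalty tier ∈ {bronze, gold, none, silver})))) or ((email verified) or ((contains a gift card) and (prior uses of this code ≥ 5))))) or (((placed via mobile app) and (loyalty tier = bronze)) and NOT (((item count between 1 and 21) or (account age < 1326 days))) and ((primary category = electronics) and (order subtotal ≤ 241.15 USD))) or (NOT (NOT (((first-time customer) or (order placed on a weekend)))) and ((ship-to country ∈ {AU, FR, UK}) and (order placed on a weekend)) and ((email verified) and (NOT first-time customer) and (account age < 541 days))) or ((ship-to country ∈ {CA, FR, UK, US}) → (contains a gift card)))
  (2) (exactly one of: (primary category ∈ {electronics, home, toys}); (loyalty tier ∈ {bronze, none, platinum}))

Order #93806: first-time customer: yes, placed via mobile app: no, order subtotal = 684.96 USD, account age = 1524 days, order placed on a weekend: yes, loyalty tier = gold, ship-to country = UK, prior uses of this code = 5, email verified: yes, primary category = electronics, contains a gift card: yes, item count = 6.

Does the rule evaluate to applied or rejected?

Atomic conditions:
  loyalty tier = none: gold == none is false
  loyalty tier ∈ {bronze, gold, none, silver}: gold is in the set → true
  email verified: yes → true
  contains a gift card: yes → true
  prior uses of this code ≥ 5: 5 ≥ 5 is true
  placed via mobile app: no → false
  loyalty tier = bronze: gold == bronze is false
  item count between 1 and 21: 6 in [1, 21] is true
  account age < 1326 days: 1524 < 1326 is false
  primary category = electronics: electronics == electronics is true
  order subtotal ≤ 241.15 USD: 684.96 ≤ 241.15 is false
  first-time customer: yes → true
  order placed on a weekend: yes → true
  ship-to country ∈ {AU, FR, UK}: UK is in the set → true
  NOT first-time customer: yes → false
  account age < 541 days: 1524 < 541 is false
  ship-to country ∈ {CA, FR, UK, US}: UK is in the set → true
  primary category ∈ {electronics, home, toys}: electronics is in the set → true
  loyalty tier ∈ {bronze, none, platinum}: gold is not in the set → false
Combine:
[1.1.1.1.1.1] exactly-one(false, true) = true
[1.1.1.1.1] NOT true = false
[1.1.1.1] NOT false = true
[1.1.1.2.2] true AND true = true
[1.1.1.2] true OR true = true
[1.1.1] true OR true = true
[1.1] NOT true = false
[1.2.1] false AND false = false
[1.2.2.1] true OR false = true
[1.2.2] NOT true = false
[1.2.3] true AND false = false
[1.2] false AND false AND false = false
[1.3.1.1.1] true OR true = true
[1.3.1.1] NOT true = false
[1.3.1] NOT false = true
[1.3.2] true AND true = true
[1.3.3] true AND false AND false = false
[1.3] true AND true AND false = false
[1.4] true → true = true
[1] false OR false OR false OR true = true
[2] exactly-one(true, false) = true
[root] true AND true = true
Overall: true → applied

Applied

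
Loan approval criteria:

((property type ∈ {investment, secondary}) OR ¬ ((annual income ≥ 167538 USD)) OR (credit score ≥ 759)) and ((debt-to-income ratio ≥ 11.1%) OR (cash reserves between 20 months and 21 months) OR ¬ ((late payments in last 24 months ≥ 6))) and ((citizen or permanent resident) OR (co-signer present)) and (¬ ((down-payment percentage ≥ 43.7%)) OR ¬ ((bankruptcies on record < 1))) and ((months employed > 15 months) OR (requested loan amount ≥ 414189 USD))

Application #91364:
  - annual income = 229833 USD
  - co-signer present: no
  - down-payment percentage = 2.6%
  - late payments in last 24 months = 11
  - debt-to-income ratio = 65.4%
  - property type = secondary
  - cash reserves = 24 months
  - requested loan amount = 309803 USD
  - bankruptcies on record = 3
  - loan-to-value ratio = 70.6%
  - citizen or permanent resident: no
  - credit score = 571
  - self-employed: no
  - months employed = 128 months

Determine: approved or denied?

Atomic conditions:
  property type ∈ {investment, secondary}: secondary is in the set → true
  annual income ≥ 167538 USD: 229833 ≥ 167538 is true
  credit score ≥ 759: 571 ≥ 759 is false
  debt-to-income ratio ≥ 11.1%: 65.4 ≥ 11.1 is true
  cash reserves between 20 months and 21 months: 24 in [20, 21] is false
  late payments in last 24 months ≥ 6: 11 ≥ 6 is true
  citizen or permanent resident: no → false
  co-signer present: no → false
  down-payment percentage ≥ 43.7%: 2.6 ≥ 43.7 is false
  bankruptcies on record < 1: 3 < 1 is false
  months employed > 15 months: 128 > 15 is true
  requested loan amount ≥ 414189 USD: 309803 ≥ 414189 is false
Combine:
[1.2] NOT true = false
[1] true OR false OR false = true
[2.3] NOT true = false
[2] true OR false OR false = true
[3] false OR false = false
[4.1] NOT false = true
[4.2] NOT false = true
[4] true OR true = true
[5] true OR false = true
[root] true AND true AND false AND true AND true = false
Overall: false → denied

Denied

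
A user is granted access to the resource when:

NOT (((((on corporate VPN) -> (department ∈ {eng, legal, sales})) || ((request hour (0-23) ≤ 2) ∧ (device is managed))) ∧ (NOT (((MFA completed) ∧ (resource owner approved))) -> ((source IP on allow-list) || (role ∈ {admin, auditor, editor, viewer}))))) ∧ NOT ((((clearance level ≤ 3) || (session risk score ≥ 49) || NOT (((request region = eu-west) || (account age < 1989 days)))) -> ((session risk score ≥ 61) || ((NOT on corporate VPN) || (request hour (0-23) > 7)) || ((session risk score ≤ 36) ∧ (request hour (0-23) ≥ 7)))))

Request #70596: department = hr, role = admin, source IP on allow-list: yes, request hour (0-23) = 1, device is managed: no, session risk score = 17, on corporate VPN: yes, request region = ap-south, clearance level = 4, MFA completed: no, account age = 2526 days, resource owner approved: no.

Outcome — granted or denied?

Atomic conditions:
  on corporate VPN: yes → true
  department ∈ {eng, legal, sales}: hr is not in the set → false
  request hour (0-23) ≤ 2: 1 ≤ 2 is true
  device is managed: no → false
  MFA completed: no → false
  resource owner approved: no → false
  source IP on allow-list: yes → true
  role ∈ {admin, auditor, editor, viewer}: admin is in the set → true
  clearance level ≤ 3: 4 ≤ 3 is false
  session risk score ≥ 49: 17 ≥ 49 is false
  request region = eu-west: ap-south == eu-west is false
  account age < 1989 days: 2526 < 1989 is false
  session risk score ≥ 61: 17 ≥ 61 is false
  NOT on corporate VPN: yes → false
  request hour (0-23) > 7: 1 > 7 is false
  session risk score ≤ 36: 17 ≤ 36 is true
  request hour (0-23) ≥ 7: 1 ≥ 7 is false
Combine:
[1.1.1.1] true → false = false
[1.1.1.2] true AND false = false
[1.1.1] false OR false = false
[1.1.2.1.1] false AND false = false
[1.1.2.1] NOT false = true
[1.1.2.2] true OR true = true
[1.1.2] true → true = true
[1.1] false AND true = false
[1] NOT false = true
[2.1.1.3.1] false OR false = false
[2.1.1.3] NOT false = true
[2.1.1] false OR false OR true = true
[2.1.2.2] false OR false = false
[2.1.2.3] true AND false = false
[2.1.2] false OR false OR false = false
[2.1] true → false = false
[2] NOT false = true
[root] true AND true = true
Overall: true → granted

Granted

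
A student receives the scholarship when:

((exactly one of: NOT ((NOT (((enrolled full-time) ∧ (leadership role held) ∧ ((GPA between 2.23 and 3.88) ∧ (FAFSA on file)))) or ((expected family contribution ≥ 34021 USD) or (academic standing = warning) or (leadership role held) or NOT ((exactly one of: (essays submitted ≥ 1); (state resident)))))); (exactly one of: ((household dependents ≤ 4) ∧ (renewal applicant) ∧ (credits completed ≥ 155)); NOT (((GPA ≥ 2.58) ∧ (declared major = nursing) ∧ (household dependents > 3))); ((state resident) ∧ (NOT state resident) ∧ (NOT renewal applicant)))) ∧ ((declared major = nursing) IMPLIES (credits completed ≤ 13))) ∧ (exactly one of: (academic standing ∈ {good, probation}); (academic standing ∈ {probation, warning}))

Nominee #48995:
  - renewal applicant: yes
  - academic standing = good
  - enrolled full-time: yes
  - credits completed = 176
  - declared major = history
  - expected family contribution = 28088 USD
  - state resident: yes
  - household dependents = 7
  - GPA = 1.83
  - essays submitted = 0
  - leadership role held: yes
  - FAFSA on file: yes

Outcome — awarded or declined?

Awarded

Atomic conditions:
  enrolled full-time: yes → true
  leadership role held: yes → true
  GPA between 2.23 and 3.88: 1.83 in [2.23, 3.88] is false
  FAFSA on file: yes → true
  expected family contribution ≥ 34021 USD: 28088 ≥ 34021 is false
  academic standing = warning: good == warning is false
  essays submitted ≥ 1: 0 ≥ 1 is false
  state resident: yes → true
  household dependents ≤ 4: 7 ≤ 4 is false
  renewal applicant: yes → true
  credits completed ≥ 155: 176 ≥ 155 is true
  GPA ≥ 2.58: 1.83 ≥ 2.58 is false
  declared major = nursing: history == nursing is false
  household dependents > 3: 7 > 3 is true
  NOT state resident: yes → false
  NOT renewal applicant: yes → false
  credits completed ≤ 13: 176 ≤ 13 is false
  academic standing ∈ {good, probation}: good is in the set → true
  academic standing ∈ {probation, warning}: good is not in the set → false
Combine:
[1.1.1.1.1.1.3] false AND true = false
[1.1.1.1.1.1] true AND true AND false = false
[1.1.1.1.1] NOT false = true
[1.1.1.1.2.4.1] exactly-one(false, true) = true
[1.1.1.1.2.4] NOT true = false
[1.1.1.1.2] false OR false OR true OR false = true
[1.1.1.1] true OR true = true
[1.1.1] NOT true = false
[1.1.2.1] false AND true AND true = false
[1.1.2.2.1] false AND false AND true = false
[1.1.2.2] NOT false = true
[1.1.2.3] true AND false AND false = false
[1.1.2] exactly-one(false, true, false) = true
[1.1] exactly-one(false, true) = true
[1.2] false → false (antecedent false ⇒ implication holds) = true
[1] true AND true = true
[2] exactly-one(true, false) = true
[root] true AND true = true
Overall: true → awarded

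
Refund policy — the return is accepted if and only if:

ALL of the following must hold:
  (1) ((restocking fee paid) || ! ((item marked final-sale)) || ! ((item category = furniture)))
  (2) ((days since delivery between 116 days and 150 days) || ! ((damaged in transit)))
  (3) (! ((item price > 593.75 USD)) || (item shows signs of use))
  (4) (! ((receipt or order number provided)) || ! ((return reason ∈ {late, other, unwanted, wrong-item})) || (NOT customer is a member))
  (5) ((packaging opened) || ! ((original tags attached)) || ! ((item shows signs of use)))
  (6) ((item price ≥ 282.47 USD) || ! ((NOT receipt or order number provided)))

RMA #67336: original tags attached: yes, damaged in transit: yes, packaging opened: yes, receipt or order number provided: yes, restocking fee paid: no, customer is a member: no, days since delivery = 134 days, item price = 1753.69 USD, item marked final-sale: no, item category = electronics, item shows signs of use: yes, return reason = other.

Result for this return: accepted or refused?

Accepted

Atomic conditions:
  restocking fee paid: no → false
  item marked final-sale: no → false
  item category = furniture: electronics == furniture is false
  days since delivery between 116 days and 150 days: 134 in [116, 150] is true
  damaged in transit: yes → true
  item price > 593.75 USD: 1753.69 > 593.75 is true
  item shows signs of use: yes → true
  receipt or order number provided: yes → true
  return reason ∈ {late, other, unwanted, wrong-item}: other is in the set → true
  NOT customer is a member: no → true
  packaging opened: yes → true
  original tags attached: yes → true
  item price ≥ 282.47 USD: 1753.69 ≥ 282.47 is true
  NOT receipt or order number provided: yes → false
Combine:
[1.2] NOT false = true
[1.3] NOT false = true
[1] false OR true OR true = true
[2.2] NOT true = false
[2] true OR false = true
[3.1] NOT true = false
[3] false OR true = true
[4.1] NOT true = false
[4.2] NOT true = false
[4] false OR false OR true = true
[5.2] NOT true = false
[5.3] NOT true = false
[5] true OR false OR false = true
[6.2] NOT false = true
[6] true OR true = true
[root] true AND true AND true AND true AND true AND true = true
Overall: true → accepted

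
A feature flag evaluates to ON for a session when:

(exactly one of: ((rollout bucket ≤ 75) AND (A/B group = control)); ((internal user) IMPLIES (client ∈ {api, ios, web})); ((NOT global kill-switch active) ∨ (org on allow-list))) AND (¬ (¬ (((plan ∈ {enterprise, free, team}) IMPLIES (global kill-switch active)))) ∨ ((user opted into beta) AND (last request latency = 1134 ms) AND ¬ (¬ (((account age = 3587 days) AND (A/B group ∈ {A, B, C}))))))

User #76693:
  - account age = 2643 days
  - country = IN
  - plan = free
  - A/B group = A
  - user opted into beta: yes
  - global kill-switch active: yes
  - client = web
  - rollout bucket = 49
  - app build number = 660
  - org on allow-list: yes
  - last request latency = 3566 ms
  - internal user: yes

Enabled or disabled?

Atomic conditions:
  rollout bucket ≤ 75: 49 ≤ 75 is true
  A/B group = control: A == control is false
  internal user: yes → true
  client ∈ {api, ios, web}: web is in the set → true
  NOT global kill-switch active: yes → false
  org on allow-list: yes → true
  plan ∈ {enterprise, free, team}: free is in the set → true
  global kill-switch active: yes → true
  user opted into beta: yes → true
  last request latency = 1134 ms: 3566 == 1134 is false
  account age = 3587 days: 2643 == 3587 is false
  A/B group ∈ {A, B, C}: A is in the set → true
Combine:
[1.1] true AND false = false
[1.2] true → true = true
[1.3] false OR true = true
[1] exactly-one(false, true, true) = false
[2.1.1.1] true → true = true
[2.1.1] NOT true = false
[2.1] NOT false = true
[2.2.3.1.1] false AND true = false
[2.2.3.1] NOT false = true
[2.2.3] NOT true = false
[2.2] true AND false AND false = false
[2] true OR false = true
[root] false AND true = false
Overall: false → disabled

Disabled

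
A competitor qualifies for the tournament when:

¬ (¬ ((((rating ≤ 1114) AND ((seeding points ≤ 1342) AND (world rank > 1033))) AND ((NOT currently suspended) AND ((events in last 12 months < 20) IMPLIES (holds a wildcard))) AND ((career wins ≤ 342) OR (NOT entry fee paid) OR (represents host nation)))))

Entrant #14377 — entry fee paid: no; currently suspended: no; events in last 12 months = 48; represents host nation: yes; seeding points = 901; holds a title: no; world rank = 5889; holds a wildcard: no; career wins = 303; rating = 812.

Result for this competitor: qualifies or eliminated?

Qualifies

Atomic conditions:
  rating ≤ 1114: 812 ≤ 1114 is true
  seeding points ≤ 1342: 901 ≤ 1342 is true
  world rank > 1033: 5889 > 1033 is true
  NOT currently suspended: no → true
  events in last 12 months < 20: 48 < 20 is false
  holds a wildcard: no → false
  career wins ≤ 342: 303 ≤ 342 is true
  NOT entry fee paid: no → true
  represents host nation: yes → true
Combine:
[1.1.1.2] true AND true = true
[1.1.1] true AND true = true
[1.1.2.2] false → false (antecedent false ⇒ implication holds) = true
[1.1.2] true AND true = true
[1.1.3] true OR true OR true = true
[1.1] true AND true AND true = true
[1] NOT true = false
[root] NOT false = true
Overall: true → qualifies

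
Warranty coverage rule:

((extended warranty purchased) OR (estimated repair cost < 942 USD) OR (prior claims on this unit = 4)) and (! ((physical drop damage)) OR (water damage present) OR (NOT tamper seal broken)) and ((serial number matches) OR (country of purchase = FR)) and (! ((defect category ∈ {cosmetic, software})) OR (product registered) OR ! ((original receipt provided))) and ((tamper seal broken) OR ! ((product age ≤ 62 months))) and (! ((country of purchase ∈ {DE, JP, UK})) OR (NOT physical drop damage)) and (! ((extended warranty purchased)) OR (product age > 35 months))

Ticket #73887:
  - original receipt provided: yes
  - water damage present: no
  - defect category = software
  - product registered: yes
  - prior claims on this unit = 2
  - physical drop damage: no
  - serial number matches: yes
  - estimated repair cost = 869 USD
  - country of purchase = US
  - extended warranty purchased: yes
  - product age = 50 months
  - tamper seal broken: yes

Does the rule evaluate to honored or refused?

Atomic conditions:
  extended warranty purchased: yes → true
  estimated repair cost < 942 USD: 869 < 942 is true
  prior claims on this unit = 4: 2 == 4 is false
  physical drop damage: no → false
  water damage present: no → false
  NOT tamper seal broken: yes → false
  serial number matches: yes → true
  country of purchase = FR: US == FR is false
  defect category ∈ {cosmetic, software}: software is in the set → true
  product registered: yes → true
  original receipt provided: yes → true
  tamper seal broken: yes → true
  product age ≤ 62 months: 50 ≤ 62 is true
  country of purchase ∈ {DE, JP, UK}: US is not in the set → false
  NOT physical drop damage: no → true
  product age > 35 months: 50 > 35 is true
Combine:
[1] true OR true OR false = true
[2.1] NOT false = true
[2] true OR false OR false = true
[3] true OR false = true
[4.1] NOT true = false
[4.3] NOT true = false
[4] false OR true OR false = true
[5.2] NOT true = false
[5] true OR false = true
[6.1] NOT false = true
[6] true OR true = true
[7.1] NOT true = false
[7] false OR true = true
[root] true AND true AND true AND true AND true AND true AND true = true
Overall: true → honored

Honored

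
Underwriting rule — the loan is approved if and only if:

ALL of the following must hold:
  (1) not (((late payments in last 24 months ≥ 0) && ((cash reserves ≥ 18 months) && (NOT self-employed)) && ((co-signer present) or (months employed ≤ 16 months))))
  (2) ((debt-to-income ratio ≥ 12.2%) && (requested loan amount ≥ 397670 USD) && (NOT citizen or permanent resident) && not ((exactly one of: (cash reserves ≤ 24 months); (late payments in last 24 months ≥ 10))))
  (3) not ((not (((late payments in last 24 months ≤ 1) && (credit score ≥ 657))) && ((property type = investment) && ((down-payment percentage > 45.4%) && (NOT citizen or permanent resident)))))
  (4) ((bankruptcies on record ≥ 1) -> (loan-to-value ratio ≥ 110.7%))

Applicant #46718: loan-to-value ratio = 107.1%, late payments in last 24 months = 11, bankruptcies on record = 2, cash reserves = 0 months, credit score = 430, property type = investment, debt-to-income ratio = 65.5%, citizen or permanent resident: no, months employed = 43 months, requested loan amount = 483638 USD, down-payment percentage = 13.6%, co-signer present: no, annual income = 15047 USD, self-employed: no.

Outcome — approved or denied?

Atomic conditions:
  late payments in last 24 months ≥ 0: 11 ≥ 0 is true
  cash reserves ≥ 18 months: 0 ≥ 18 is false
  NOT self-employed: no → true
  co-signer present: no → false
  months employed ≤ 16 months: 43 ≤ 16 is false
  debt-to-income ratio ≥ 12.2%: 65.5 ≥ 12.2 is true
  requested loan amount ≥ 397670 USD: 483638 ≥ 397670 is true
  NOT citizen or permanent resident: no → true
  cash reserves ≤ 24 months: 0 ≤ 24 is true
  late payments in last 24 months ≥ 10: 11 ≥ 10 is true
  late payments in last 24 months ≤ 1: 11 ≤ 1 is false
  credit score ≥ 657: 430 ≥ 657 is false
  property type = investment: investment == investment is true
  down-payment percentage > 45.4%: 13.6 > 45.4 is false
  bankruptcies on record ≥ 1: 2 ≥ 1 is true
  loan-to-value ratio ≥ 110.7%: 107.1 ≥ 110.7 is false
Combine:
[1.1.2] false AND true = false
[1.1.3] false OR false = false
[1.1] true AND false AND false = false
[1] NOT false = true
[2.4.1] exactly-one(true, true) = false
[2.4] NOT false = true
[2] true AND true AND true AND true = true
[3.1.1.1] false AND false = false
[3.1.1] NOT false = true
[3.1.2.2] false AND true = false
[3.1.2] true AND false = false
[3.1] true AND false = false
[3] NOT false = true
[4] true → false = false
[root] true AND true AND true AND false = false
Overall: false → denied

Denied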